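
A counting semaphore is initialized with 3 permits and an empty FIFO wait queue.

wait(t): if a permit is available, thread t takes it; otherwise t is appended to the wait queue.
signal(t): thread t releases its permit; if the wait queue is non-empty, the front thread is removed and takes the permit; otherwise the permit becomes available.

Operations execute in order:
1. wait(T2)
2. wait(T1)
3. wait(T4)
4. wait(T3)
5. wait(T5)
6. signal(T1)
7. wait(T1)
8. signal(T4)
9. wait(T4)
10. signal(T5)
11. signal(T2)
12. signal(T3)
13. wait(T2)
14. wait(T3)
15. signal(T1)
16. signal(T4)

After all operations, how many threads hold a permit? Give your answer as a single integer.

Step 1: wait(T2) -> count=2 queue=[] holders={T2}
Step 2: wait(T1) -> count=1 queue=[] holders={T1,T2}
Step 3: wait(T4) -> count=0 queue=[] holders={T1,T2,T4}
Step 4: wait(T3) -> count=0 queue=[T3] holders={T1,T2,T4}
Step 5: wait(T5) -> count=0 queue=[T3,T5] holders={T1,T2,T4}
Step 6: signal(T1) -> count=0 queue=[T5] holders={T2,T3,T4}
Step 7: wait(T1) -> count=0 queue=[T5,T1] holders={T2,T3,T4}
Step 8: signal(T4) -> count=0 queue=[T1] holders={T2,T3,T5}
Step 9: wait(T4) -> count=0 queue=[T1,T4] holders={T2,T3,T5}
Step 10: signal(T5) -> count=0 queue=[T4] holders={T1,T2,T3}
Step 11: signal(T2) -> count=0 queue=[] holders={T1,T3,T4}
Step 12: signal(T3) -> count=1 queue=[] holders={T1,T4}
Step 13: wait(T2) -> count=0 queue=[] holders={T1,T2,T4}
Step 14: wait(T3) -> count=0 queue=[T3] holders={T1,T2,T4}
Step 15: signal(T1) -> count=0 queue=[] holders={T2,T3,T4}
Step 16: signal(T4) -> count=1 queue=[] holders={T2,T3}
Final holders: {T2,T3} -> 2 thread(s)

Answer: 2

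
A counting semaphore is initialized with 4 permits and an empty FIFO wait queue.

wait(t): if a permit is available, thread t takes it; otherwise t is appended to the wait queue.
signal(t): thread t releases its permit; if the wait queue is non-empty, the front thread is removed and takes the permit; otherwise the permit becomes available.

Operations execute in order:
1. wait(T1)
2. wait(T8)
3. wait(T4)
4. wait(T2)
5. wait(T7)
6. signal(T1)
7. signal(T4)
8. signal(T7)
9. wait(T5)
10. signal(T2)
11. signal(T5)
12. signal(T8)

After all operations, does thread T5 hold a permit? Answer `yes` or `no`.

Answer: no

Derivation:
Step 1: wait(T1) -> count=3 queue=[] holders={T1}
Step 2: wait(T8) -> count=2 queue=[] holders={T1,T8}
Step 3: wait(T4) -> count=1 queue=[] holders={T1,T4,T8}
Step 4: wait(T2) -> count=0 queue=[] holders={T1,T2,T4,T8}
Step 5: wait(T7) -> count=0 queue=[T7] holders={T1,T2,T4,T8}
Step 6: signal(T1) -> count=0 queue=[] holders={T2,T4,T7,T8}
Step 7: signal(T4) -> count=1 queue=[] holders={T2,T7,T8}
Step 8: signal(T7) -> count=2 queue=[] holders={T2,T8}
Step 9: wait(T5) -> count=1 queue=[] holders={T2,T5,T8}
Step 10: signal(T2) -> count=2 queue=[] holders={T5,T8}
Step 11: signal(T5) -> count=3 queue=[] holders={T8}
Step 12: signal(T8) -> count=4 queue=[] holders={none}
Final holders: {none} -> T5 not in holders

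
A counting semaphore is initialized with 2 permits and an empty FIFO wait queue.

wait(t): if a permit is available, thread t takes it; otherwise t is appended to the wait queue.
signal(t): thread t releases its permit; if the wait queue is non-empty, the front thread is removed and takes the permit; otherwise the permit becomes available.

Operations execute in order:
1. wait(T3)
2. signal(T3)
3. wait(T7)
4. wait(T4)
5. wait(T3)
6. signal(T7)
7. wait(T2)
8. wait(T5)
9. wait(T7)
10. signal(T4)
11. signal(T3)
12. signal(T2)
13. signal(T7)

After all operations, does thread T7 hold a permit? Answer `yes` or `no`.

Answer: no

Derivation:
Step 1: wait(T3) -> count=1 queue=[] holders={T3}
Step 2: signal(T3) -> count=2 queue=[] holders={none}
Step 3: wait(T7) -> count=1 queue=[] holders={T7}
Step 4: wait(T4) -> count=0 queue=[] holders={T4,T7}
Step 5: wait(T3) -> count=0 queue=[T3] holders={T4,T7}
Step 6: signal(T7) -> count=0 queue=[] holders={T3,T4}
Step 7: wait(T2) -> count=0 queue=[T2] holders={T3,T4}
Step 8: wait(T5) -> count=0 queue=[T2,T5] holders={T3,T4}
Step 9: wait(T7) -> count=0 queue=[T2,T5,T7] holders={T3,T4}
Step 10: signal(T4) -> count=0 queue=[T5,T7] holders={T2,T3}
Step 11: signal(T3) -> count=0 queue=[T7] holders={T2,T5}
Step 12: signal(T2) -> count=0 queue=[] holders={T5,T7}
Step 13: signal(T7) -> count=1 queue=[] holders={T5}
Final holders: {T5} -> T7 not in holders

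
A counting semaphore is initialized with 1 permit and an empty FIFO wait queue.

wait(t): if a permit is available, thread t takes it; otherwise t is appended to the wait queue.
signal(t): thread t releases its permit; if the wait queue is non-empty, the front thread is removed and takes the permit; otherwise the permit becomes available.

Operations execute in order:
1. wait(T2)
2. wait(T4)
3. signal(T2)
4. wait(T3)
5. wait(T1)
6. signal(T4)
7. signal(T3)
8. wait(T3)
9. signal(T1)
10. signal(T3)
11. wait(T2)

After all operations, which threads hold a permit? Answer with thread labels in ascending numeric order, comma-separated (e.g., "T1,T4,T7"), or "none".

Answer: T2

Derivation:
Step 1: wait(T2) -> count=0 queue=[] holders={T2}
Step 2: wait(T4) -> count=0 queue=[T4] holders={T2}
Step 3: signal(T2) -> count=0 queue=[] holders={T4}
Step 4: wait(T3) -> count=0 queue=[T3] holders={T4}
Step 5: wait(T1) -> count=0 queue=[T3,T1] holders={T4}
Step 6: signal(T4) -> count=0 queue=[T1] holders={T3}
Step 7: signal(T3) -> count=0 queue=[] holders={T1}
Step 8: wait(T3) -> count=0 queue=[T3] holders={T1}
Step 9: signal(T1) -> count=0 queue=[] holders={T3}
Step 10: signal(T3) -> count=1 queue=[] holders={none}
Step 11: wait(T2) -> count=0 queue=[] holders={T2}
Final holders: T2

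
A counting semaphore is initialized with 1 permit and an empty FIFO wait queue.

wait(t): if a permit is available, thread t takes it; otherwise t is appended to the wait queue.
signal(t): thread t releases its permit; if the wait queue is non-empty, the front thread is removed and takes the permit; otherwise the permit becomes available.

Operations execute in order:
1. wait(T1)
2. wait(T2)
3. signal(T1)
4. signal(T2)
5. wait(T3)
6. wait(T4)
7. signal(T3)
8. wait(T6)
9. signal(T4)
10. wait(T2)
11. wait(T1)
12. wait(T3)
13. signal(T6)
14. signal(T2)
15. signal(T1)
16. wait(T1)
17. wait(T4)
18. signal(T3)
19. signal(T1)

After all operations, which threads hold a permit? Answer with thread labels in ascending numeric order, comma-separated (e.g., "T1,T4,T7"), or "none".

Step 1: wait(T1) -> count=0 queue=[] holders={T1}
Step 2: wait(T2) -> count=0 queue=[T2] holders={T1}
Step 3: signal(T1) -> count=0 queue=[] holders={T2}
Step 4: signal(T2) -> count=1 queue=[] holders={none}
Step 5: wait(T3) -> count=0 queue=[] holders={T3}
Step 6: wait(T4) -> count=0 queue=[T4] holders={T3}
Step 7: signal(T3) -> count=0 queue=[] holders={T4}
Step 8: wait(T6) -> count=0 queue=[T6] holders={T4}
Step 9: signal(T4) -> count=0 queue=[] holders={T6}
Step 10: wait(T2) -> count=0 queue=[T2] holders={T6}
Step 11: wait(T1) -> count=0 queue=[T2,T1] holders={T6}
Step 12: wait(T3) -> count=0 queue=[T2,T1,T3] holders={T6}
Step 13: signal(T6) -> count=0 queue=[T1,T3] holders={T2}
Step 14: signal(T2) -> count=0 queue=[T3] holders={T1}
Step 15: signal(T1) -> count=0 queue=[] holders={T3}
Step 16: wait(T1) -> count=0 queue=[T1] holders={T3}
Step 17: wait(T4) -> count=0 queue=[T1,T4] holders={T3}
Step 18: signal(T3) -> count=0 queue=[T4] holders={T1}
Step 19: signal(T1) -> count=0 queue=[] holders={T4}
Final holders: T4

Answer: T4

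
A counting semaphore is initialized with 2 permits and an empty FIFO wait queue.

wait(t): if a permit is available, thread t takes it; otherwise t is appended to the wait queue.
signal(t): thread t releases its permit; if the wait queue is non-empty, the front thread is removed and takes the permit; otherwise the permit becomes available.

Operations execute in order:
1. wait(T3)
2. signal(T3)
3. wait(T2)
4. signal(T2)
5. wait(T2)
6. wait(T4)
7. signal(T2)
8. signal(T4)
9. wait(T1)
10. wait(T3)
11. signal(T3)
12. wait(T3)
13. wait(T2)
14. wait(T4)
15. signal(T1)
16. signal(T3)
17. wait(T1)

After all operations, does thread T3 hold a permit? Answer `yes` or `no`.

Answer: no

Derivation:
Step 1: wait(T3) -> count=1 queue=[] holders={T3}
Step 2: signal(T3) -> count=2 queue=[] holders={none}
Step 3: wait(T2) -> count=1 queue=[] holders={T2}
Step 4: signal(T2) -> count=2 queue=[] holders={none}
Step 5: wait(T2) -> count=1 queue=[] holders={T2}
Step 6: wait(T4) -> count=0 queue=[] holders={T2,T4}
Step 7: signal(T2) -> count=1 queue=[] holders={T4}
Step 8: signal(T4) -> count=2 queue=[] holders={none}
Step 9: wait(T1) -> count=1 queue=[] holders={T1}
Step 10: wait(T3) -> count=0 queue=[] holders={T1,T3}
Step 11: signal(T3) -> count=1 queue=[] holders={T1}
Step 12: wait(T3) -> count=0 queue=[] holders={T1,T3}
Step 13: wait(T2) -> count=0 queue=[T2] holders={T1,T3}
Step 14: wait(T4) -> count=0 queue=[T2,T4] holders={T1,T3}
Step 15: signal(T1) -> count=0 queue=[T4] holders={T2,T3}
Step 16: signal(T3) -> count=0 queue=[] holders={T2,T4}
Step 17: wait(T1) -> count=0 queue=[T1] holders={T2,T4}
Final holders: {T2,T4} -> T3 not in holders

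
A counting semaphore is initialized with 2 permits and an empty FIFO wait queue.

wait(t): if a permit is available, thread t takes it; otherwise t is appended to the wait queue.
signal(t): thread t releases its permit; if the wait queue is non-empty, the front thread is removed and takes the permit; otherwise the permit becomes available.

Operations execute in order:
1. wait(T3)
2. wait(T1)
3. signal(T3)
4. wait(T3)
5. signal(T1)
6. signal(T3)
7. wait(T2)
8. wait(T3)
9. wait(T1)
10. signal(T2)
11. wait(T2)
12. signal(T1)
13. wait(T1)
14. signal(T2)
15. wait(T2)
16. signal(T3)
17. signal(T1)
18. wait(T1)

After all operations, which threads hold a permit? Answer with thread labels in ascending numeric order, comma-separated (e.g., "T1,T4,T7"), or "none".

Step 1: wait(T3) -> count=1 queue=[] holders={T3}
Step 2: wait(T1) -> count=0 queue=[] holders={T1,T3}
Step 3: signal(T3) -> count=1 queue=[] holders={T1}
Step 4: wait(T3) -> count=0 queue=[] holders={T1,T3}
Step 5: signal(T1) -> count=1 queue=[] holders={T3}
Step 6: signal(T3) -> count=2 queue=[] holders={none}
Step 7: wait(T2) -> count=1 queue=[] holders={T2}
Step 8: wait(T3) -> count=0 queue=[] holders={T2,T3}
Step 9: wait(T1) -> count=0 queue=[T1] holders={T2,T3}
Step 10: signal(T2) -> count=0 queue=[] holders={T1,T3}
Step 11: wait(T2) -> count=0 queue=[T2] holders={T1,T3}
Step 12: signal(T1) -> count=0 queue=[] holders={T2,T3}
Step 13: wait(T1) -> count=0 queue=[T1] holders={T2,T3}
Step 14: signal(T2) -> count=0 queue=[] holders={T1,T3}
Step 15: wait(T2) -> count=0 queue=[T2] holders={T1,T3}
Step 16: signal(T3) -> count=0 queue=[] holders={T1,T2}
Step 17: signal(T1) -> count=1 queue=[] holders={T2}
Step 18: wait(T1) -> count=0 queue=[] holders={T1,T2}
Final holders: T1,T2

Answer: T1,T2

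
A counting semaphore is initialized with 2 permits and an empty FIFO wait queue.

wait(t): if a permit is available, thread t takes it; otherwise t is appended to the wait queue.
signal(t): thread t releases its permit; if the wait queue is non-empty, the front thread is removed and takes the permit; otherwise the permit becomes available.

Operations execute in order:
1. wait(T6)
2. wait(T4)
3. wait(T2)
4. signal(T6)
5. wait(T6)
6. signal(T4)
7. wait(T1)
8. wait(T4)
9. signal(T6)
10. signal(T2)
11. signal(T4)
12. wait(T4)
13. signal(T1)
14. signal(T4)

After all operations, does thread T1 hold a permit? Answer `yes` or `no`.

Step 1: wait(T6) -> count=1 queue=[] holders={T6}
Step 2: wait(T4) -> count=0 queue=[] holders={T4,T6}
Step 3: wait(T2) -> count=0 queue=[T2] holders={T4,T6}
Step 4: signal(T6) -> count=0 queue=[] holders={T2,T4}
Step 5: wait(T6) -> count=0 queue=[T6] holders={T2,T4}
Step 6: signal(T4) -> count=0 queue=[] holders={T2,T6}
Step 7: wait(T1) -> count=0 queue=[T1] holders={T2,T6}
Step 8: wait(T4) -> count=0 queue=[T1,T4] holders={T2,T6}
Step 9: signal(T6) -> count=0 queue=[T4] holders={T1,T2}
Step 10: signal(T2) -> count=0 queue=[] holders={T1,T4}
Step 11: signal(T4) -> count=1 queue=[] holders={T1}
Step 12: wait(T4) -> count=0 queue=[] holders={T1,T4}
Step 13: signal(T1) -> count=1 queue=[] holders={T4}
Step 14: signal(T4) -> count=2 queue=[] holders={none}
Final holders: {none} -> T1 not in holders

Answer: no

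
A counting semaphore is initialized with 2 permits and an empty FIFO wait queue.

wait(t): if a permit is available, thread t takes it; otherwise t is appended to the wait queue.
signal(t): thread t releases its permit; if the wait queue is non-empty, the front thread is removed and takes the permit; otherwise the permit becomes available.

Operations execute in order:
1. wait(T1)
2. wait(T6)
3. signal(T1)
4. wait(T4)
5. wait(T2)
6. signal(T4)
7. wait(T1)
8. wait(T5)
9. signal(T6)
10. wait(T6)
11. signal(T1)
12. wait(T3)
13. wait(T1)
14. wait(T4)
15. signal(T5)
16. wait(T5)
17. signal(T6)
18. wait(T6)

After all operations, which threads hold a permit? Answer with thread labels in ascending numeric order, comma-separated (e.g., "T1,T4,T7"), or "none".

Answer: T2,T3

Derivation:
Step 1: wait(T1) -> count=1 queue=[] holders={T1}
Step 2: wait(T6) -> count=0 queue=[] holders={T1,T6}
Step 3: signal(T1) -> count=1 queue=[] holders={T6}
Step 4: wait(T4) -> count=0 queue=[] holders={T4,T6}
Step 5: wait(T2) -> count=0 queue=[T2] holders={T4,T6}
Step 6: signal(T4) -> count=0 queue=[] holders={T2,T6}
Step 7: wait(T1) -> count=0 queue=[T1] holders={T2,T6}
Step 8: wait(T5) -> count=0 queue=[T1,T5] holders={T2,T6}
Step 9: signal(T6) -> count=0 queue=[T5] holders={T1,T2}
Step 10: wait(T6) -> count=0 queue=[T5,T6] holders={T1,T2}
Step 11: signal(T1) -> count=0 queue=[T6] holders={T2,T5}
Step 12: wait(T3) -> count=0 queue=[T6,T3] holders={T2,T5}
Step 13: wait(T1) -> count=0 queue=[T6,T3,T1] holders={T2,T5}
Step 14: wait(T4) -> count=0 queue=[T6,T3,T1,T4] holders={T2,T5}
Step 15: signal(T5) -> count=0 queue=[T3,T1,T4] holders={T2,T6}
Step 16: wait(T5) -> count=0 queue=[T3,T1,T4,T5] holders={T2,T6}
Step 17: signal(T6) -> count=0 queue=[T1,T4,T5] holders={T2,T3}
Step 18: wait(T6) -> count=0 queue=[T1,T4,T5,T6] holders={T2,T3}
Final holders: T2,T3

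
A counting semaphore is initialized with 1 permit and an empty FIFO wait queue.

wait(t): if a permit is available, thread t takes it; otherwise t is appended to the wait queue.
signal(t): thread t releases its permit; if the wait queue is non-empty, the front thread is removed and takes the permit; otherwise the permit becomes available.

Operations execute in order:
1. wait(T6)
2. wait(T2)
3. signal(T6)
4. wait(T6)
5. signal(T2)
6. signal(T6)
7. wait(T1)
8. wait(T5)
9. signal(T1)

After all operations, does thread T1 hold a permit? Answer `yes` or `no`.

Answer: no

Derivation:
Step 1: wait(T6) -> count=0 queue=[] holders={T6}
Step 2: wait(T2) -> count=0 queue=[T2] holders={T6}
Step 3: signal(T6) -> count=0 queue=[] holders={T2}
Step 4: wait(T6) -> count=0 queue=[T6] holders={T2}
Step 5: signal(T2) -> count=0 queue=[] holders={T6}
Step 6: signal(T6) -> count=1 queue=[] holders={none}
Step 7: wait(T1) -> count=0 queue=[] holders={T1}
Step 8: wait(T5) -> count=0 queue=[T5] holders={T1}
Step 9: signal(T1) -> count=0 queue=[] holders={T5}
Final holders: {T5} -> T1 not in holders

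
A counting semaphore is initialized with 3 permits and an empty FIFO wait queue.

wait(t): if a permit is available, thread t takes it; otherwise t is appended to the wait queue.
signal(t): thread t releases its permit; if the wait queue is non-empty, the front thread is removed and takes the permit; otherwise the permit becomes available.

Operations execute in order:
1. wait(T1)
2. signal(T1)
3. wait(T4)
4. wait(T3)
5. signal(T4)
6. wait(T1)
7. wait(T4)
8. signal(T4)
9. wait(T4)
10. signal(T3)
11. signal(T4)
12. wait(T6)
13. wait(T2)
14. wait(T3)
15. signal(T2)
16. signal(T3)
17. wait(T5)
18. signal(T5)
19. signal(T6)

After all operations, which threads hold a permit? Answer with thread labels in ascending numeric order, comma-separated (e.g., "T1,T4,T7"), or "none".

Answer: T1

Derivation:
Step 1: wait(T1) -> count=2 queue=[] holders={T1}
Step 2: signal(T1) -> count=3 queue=[] holders={none}
Step 3: wait(T4) -> count=2 queue=[] holders={T4}
Step 4: wait(T3) -> count=1 queue=[] holders={T3,T4}
Step 5: signal(T4) -> count=2 queue=[] holders={T3}
Step 6: wait(T1) -> count=1 queue=[] holders={T1,T3}
Step 7: wait(T4) -> count=0 queue=[] holders={T1,T3,T4}
Step 8: signal(T4) -> count=1 queue=[] holders={T1,T3}
Step 9: wait(T4) -> count=0 queue=[] holders={T1,T3,T4}
Step 10: signal(T3) -> count=1 queue=[] holders={T1,T4}
Step 11: signal(T4) -> count=2 queue=[] holders={T1}
Step 12: wait(T6) -> count=1 queue=[] holders={T1,T6}
Step 13: wait(T2) -> count=0 queue=[] holders={T1,T2,T6}
Step 14: wait(T3) -> count=0 queue=[T3] holders={T1,T2,T6}
Step 15: signal(T2) -> count=0 queue=[] holders={T1,T3,T6}
Step 16: signal(T3) -> count=1 queue=[] holders={T1,T6}
Step 17: wait(T5) -> count=0 queue=[] holders={T1,T5,T6}
Step 18: signal(T5) -> count=1 queue=[] holders={T1,T6}
Step 19: signal(T6) -> count=2 queue=[] holders={T1}
Final holders: T1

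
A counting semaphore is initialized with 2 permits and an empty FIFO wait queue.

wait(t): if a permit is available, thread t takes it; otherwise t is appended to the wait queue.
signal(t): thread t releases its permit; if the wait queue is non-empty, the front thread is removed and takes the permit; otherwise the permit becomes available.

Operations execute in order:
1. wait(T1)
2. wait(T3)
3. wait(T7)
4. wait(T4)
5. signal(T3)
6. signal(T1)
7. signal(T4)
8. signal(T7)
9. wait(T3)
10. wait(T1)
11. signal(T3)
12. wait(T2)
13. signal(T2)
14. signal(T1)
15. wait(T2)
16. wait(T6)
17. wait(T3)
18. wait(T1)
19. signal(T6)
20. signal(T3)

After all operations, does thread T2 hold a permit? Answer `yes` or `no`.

Step 1: wait(T1) -> count=1 queue=[] holders={T1}
Step 2: wait(T3) -> count=0 queue=[] holders={T1,T3}
Step 3: wait(T7) -> count=0 queue=[T7] holders={T1,T3}
Step 4: wait(T4) -> count=0 queue=[T7,T4] holders={T1,T3}
Step 5: signal(T3) -> count=0 queue=[T4] holders={T1,T7}
Step 6: signal(T1) -> count=0 queue=[] holders={T4,T7}
Step 7: signal(T4) -> count=1 queue=[] holders={T7}
Step 8: signal(T7) -> count=2 queue=[] holders={none}
Step 9: wait(T3) -> count=1 queue=[] holders={T3}
Step 10: wait(T1) -> count=0 queue=[] holders={T1,T3}
Step 11: signal(T3) -> count=1 queue=[] holders={T1}
Step 12: wait(T2) -> count=0 queue=[] holders={T1,T2}
Step 13: signal(T2) -> count=1 queue=[] holders={T1}
Step 14: signal(T1) -> count=2 queue=[] holders={none}
Step 15: wait(T2) -> count=1 queue=[] holders={T2}
Step 16: wait(T6) -> count=0 queue=[] holders={T2,T6}
Step 17: wait(T3) -> count=0 queue=[T3] holders={T2,T6}
Step 18: wait(T1) -> count=0 queue=[T3,T1] holders={T2,T6}
Step 19: signal(T6) -> count=0 queue=[T1] holders={T2,T3}
Step 20: signal(T3) -> count=0 queue=[] holders={T1,T2}
Final holders: {T1,T2} -> T2 in holders

Answer: yes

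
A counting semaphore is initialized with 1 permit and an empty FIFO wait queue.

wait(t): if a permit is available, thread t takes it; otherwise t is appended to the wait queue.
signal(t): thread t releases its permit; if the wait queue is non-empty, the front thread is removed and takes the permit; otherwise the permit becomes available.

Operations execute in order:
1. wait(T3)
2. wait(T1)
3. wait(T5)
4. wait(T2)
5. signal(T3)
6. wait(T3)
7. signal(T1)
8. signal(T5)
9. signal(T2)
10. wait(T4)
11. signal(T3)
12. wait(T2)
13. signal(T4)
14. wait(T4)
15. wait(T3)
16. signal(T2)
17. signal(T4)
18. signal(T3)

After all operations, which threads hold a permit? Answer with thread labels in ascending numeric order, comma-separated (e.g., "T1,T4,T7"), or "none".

Step 1: wait(T3) -> count=0 queue=[] holders={T3}
Step 2: wait(T1) -> count=0 queue=[T1] holders={T3}
Step 3: wait(T5) -> count=0 queue=[T1,T5] holders={T3}
Step 4: wait(T2) -> count=0 queue=[T1,T5,T2] holders={T3}
Step 5: signal(T3) -> count=0 queue=[T5,T2] holders={T1}
Step 6: wait(T3) -> count=0 queue=[T5,T2,T3] holders={T1}
Step 7: signal(T1) -> count=0 queue=[T2,T3] holders={T5}
Step 8: signal(T5) -> count=0 queue=[T3] holders={T2}
Step 9: signal(T2) -> count=0 queue=[] holders={T3}
Step 10: wait(T4) -> count=0 queue=[T4] holders={T3}
Step 11: signal(T3) -> count=0 queue=[] holders={T4}
Step 12: wait(T2) -> count=0 queue=[T2] holders={T4}
Step 13: signal(T4) -> count=0 queue=[] holders={T2}
Step 14: wait(T4) -> count=0 queue=[T4] holders={T2}
Step 15: wait(T3) -> count=0 queue=[T4,T3] holders={T2}
Step 16: signal(T2) -> count=0 queue=[T3] holders={T4}
Step 17: signal(T4) -> count=0 queue=[] holders={T3}
Step 18: signal(T3) -> count=1 queue=[] holders={none}
Final holders: none

Answer: none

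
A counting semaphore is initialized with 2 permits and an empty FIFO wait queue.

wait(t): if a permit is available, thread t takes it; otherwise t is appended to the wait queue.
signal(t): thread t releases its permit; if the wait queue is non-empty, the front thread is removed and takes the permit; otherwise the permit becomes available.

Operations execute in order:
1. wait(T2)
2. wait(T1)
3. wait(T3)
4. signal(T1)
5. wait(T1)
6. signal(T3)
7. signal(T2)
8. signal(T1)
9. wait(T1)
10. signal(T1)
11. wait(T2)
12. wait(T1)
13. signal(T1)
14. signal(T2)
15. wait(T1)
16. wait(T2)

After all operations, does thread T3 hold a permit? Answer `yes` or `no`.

Step 1: wait(T2) -> count=1 queue=[] holders={T2}
Step 2: wait(T1) -> count=0 queue=[] holders={T1,T2}
Step 3: wait(T3) -> count=0 queue=[T3] holders={T1,T2}
Step 4: signal(T1) -> count=0 queue=[] holders={T2,T3}
Step 5: wait(T1) -> count=0 queue=[T1] holders={T2,T3}
Step 6: signal(T3) -> count=0 queue=[] holders={T1,T2}
Step 7: signal(T2) -> count=1 queue=[] holders={T1}
Step 8: signal(T1) -> count=2 queue=[] holders={none}
Step 9: wait(T1) -> count=1 queue=[] holders={T1}
Step 10: signal(T1) -> count=2 queue=[] holders={none}
Step 11: wait(T2) -> count=1 queue=[] holders={T2}
Step 12: wait(T1) -> count=0 queue=[] holders={T1,T2}
Step 13: signal(T1) -> count=1 queue=[] holders={T2}
Step 14: signal(T2) -> count=2 queue=[] holders={none}
Step 15: wait(T1) -> count=1 queue=[] holders={T1}
Step 16: wait(T2) -> count=0 queue=[] holders={T1,T2}
Final holders: {T1,T2} -> T3 not in holders

Answer: no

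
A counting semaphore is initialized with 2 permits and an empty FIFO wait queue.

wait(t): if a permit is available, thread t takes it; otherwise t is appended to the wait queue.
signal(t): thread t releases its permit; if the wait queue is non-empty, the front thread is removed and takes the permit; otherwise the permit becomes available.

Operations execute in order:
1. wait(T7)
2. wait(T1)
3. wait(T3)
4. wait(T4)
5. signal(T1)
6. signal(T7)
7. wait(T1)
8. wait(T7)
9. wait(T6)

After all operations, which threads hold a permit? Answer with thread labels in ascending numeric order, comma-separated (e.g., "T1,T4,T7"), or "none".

Step 1: wait(T7) -> count=1 queue=[] holders={T7}
Step 2: wait(T1) -> count=0 queue=[] holders={T1,T7}
Step 3: wait(T3) -> count=0 queue=[T3] holders={T1,T7}
Step 4: wait(T4) -> count=0 queue=[T3,T4] holders={T1,T7}
Step 5: signal(T1) -> count=0 queue=[T4] holders={T3,T7}
Step 6: signal(T7) -> count=0 queue=[] holders={T3,T4}
Step 7: wait(T1) -> count=0 queue=[T1] holders={T3,T4}
Step 8: wait(T7) -> count=0 queue=[T1,T7] holders={T3,T4}
Step 9: wait(T6) -> count=0 queue=[T1,T7,T6] holders={T3,T4}
Final holders: T3,T4

Answer: T3,T4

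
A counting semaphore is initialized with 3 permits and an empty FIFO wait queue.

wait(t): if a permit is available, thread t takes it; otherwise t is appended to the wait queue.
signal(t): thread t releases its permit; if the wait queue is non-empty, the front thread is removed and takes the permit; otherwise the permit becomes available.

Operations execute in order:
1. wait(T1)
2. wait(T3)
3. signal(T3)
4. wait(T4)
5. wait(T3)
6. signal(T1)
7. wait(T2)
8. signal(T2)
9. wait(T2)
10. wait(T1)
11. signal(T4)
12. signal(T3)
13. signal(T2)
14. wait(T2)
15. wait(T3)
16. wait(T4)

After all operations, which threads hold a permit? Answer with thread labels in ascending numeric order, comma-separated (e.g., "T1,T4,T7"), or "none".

Answer: T1,T2,T3

Derivation:
Step 1: wait(T1) -> count=2 queue=[] holders={T1}
Step 2: wait(T3) -> count=1 queue=[] holders={T1,T3}
Step 3: signal(T3) -> count=2 queue=[] holders={T1}
Step 4: wait(T4) -> count=1 queue=[] holders={T1,T4}
Step 5: wait(T3) -> count=0 queue=[] holders={T1,T3,T4}
Step 6: signal(T1) -> count=1 queue=[] holders={T3,T4}
Step 7: wait(T2) -> count=0 queue=[] holders={T2,T3,T4}
Step 8: signal(T2) -> count=1 queue=[] holders={T3,T4}
Step 9: wait(T2) -> count=0 queue=[] holders={T2,T3,T4}
Step 10: wait(T1) -> count=0 queue=[T1] holders={T2,T3,T4}
Step 11: signal(T4) -> count=0 queue=[] holders={T1,T2,T3}
Step 12: signal(T3) -> count=1 queue=[] holders={T1,T2}
Step 13: signal(T2) -> count=2 queue=[] holders={T1}
Step 14: wait(T2) -> count=1 queue=[] holders={T1,T2}
Step 15: wait(T3) -> count=0 queue=[] holders={T1,T2,T3}
Step 16: wait(T4) -> count=0 queue=[T4] holders={T1,T2,T3}
Final holders: T1,T2,T3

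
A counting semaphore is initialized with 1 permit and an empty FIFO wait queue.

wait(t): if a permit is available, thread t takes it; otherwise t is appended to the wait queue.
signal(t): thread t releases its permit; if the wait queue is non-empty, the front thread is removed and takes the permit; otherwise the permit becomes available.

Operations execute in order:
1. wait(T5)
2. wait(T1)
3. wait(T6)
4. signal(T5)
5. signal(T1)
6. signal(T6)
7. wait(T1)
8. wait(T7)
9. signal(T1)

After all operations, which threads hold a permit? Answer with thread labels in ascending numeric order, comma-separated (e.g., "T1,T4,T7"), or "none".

Step 1: wait(T5) -> count=0 queue=[] holders={T5}
Step 2: wait(T1) -> count=0 queue=[T1] holders={T5}
Step 3: wait(T6) -> count=0 queue=[T1,T6] holders={T5}
Step 4: signal(T5) -> count=0 queue=[T6] holders={T1}
Step 5: signal(T1) -> count=0 queue=[] holders={T6}
Step 6: signal(T6) -> count=1 queue=[] holders={none}
Step 7: wait(T1) -> count=0 queue=[] holders={T1}
Step 8: wait(T7) -> count=0 queue=[T7] holders={T1}
Step 9: signal(T1) -> count=0 queue=[] holders={T7}
Final holders: T7

Answer: T7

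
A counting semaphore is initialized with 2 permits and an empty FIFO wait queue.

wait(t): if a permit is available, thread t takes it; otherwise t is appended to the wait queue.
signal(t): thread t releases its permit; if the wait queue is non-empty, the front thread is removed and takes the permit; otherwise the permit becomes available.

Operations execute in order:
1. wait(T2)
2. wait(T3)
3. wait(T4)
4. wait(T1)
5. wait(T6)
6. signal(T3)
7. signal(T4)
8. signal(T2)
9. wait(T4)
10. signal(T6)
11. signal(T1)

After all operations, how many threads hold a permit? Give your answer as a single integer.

Answer: 1

Derivation:
Step 1: wait(T2) -> count=1 queue=[] holders={T2}
Step 2: wait(T3) -> count=0 queue=[] holders={T2,T3}
Step 3: wait(T4) -> count=0 queue=[T4] holders={T2,T3}
Step 4: wait(T1) -> count=0 queue=[T4,T1] holders={T2,T3}
Step 5: wait(T6) -> count=0 queue=[T4,T1,T6] holders={T2,T3}
Step 6: signal(T3) -> count=0 queue=[T1,T6] holders={T2,T4}
Step 7: signal(T4) -> count=0 queue=[T6] holders={T1,T2}
Step 8: signal(T2) -> count=0 queue=[] holders={T1,T6}
Step 9: wait(T4) -> count=0 queue=[T4] holders={T1,T6}
Step 10: signal(T6) -> count=0 queue=[] holders={T1,T4}
Step 11: signal(T1) -> count=1 queue=[] holders={T4}
Final holders: {T4} -> 1 thread(s)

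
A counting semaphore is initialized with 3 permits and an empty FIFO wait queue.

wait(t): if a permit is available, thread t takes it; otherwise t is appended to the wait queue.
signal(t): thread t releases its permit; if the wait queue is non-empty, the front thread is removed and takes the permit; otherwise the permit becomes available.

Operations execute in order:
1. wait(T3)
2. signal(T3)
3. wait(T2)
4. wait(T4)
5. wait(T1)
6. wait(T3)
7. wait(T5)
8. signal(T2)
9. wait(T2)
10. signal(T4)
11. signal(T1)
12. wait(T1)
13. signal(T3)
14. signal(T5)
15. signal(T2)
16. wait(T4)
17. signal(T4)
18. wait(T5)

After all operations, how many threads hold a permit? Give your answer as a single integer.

Answer: 2

Derivation:
Step 1: wait(T3) -> count=2 queue=[] holders={T3}
Step 2: signal(T3) -> count=3 queue=[] holders={none}
Step 3: wait(T2) -> count=2 queue=[] holders={T2}
Step 4: wait(T4) -> count=1 queue=[] holders={T2,T4}
Step 5: wait(T1) -> count=0 queue=[] holders={T1,T2,T4}
Step 6: wait(T3) -> count=0 queue=[T3] holders={T1,T2,T4}
Step 7: wait(T5) -> count=0 queue=[T3,T5] holders={T1,T2,T4}
Step 8: signal(T2) -> count=0 queue=[T5] holders={T1,T3,T4}
Step 9: wait(T2) -> count=0 queue=[T5,T2] holders={T1,T3,T4}
Step 10: signal(T4) -> count=0 queue=[T2] holders={T1,T3,T5}
Step 11: signal(T1) -> count=0 queue=[] holders={T2,T3,T5}
Step 12: wait(T1) -> count=0 queue=[T1] holders={T2,T3,T5}
Step 13: signal(T3) -> count=0 queue=[] holders={T1,T2,T5}
Step 14: signal(T5) -> count=1 queue=[] holders={T1,T2}
Step 15: signal(T2) -> count=2 queue=[] holders={T1}
Step 16: wait(T4) -> count=1 queue=[] holders={T1,T4}
Step 17: signal(T4) -> count=2 queue=[] holders={T1}
Step 18: wait(T5) -> count=1 queue=[] holders={T1,T5}
Final holders: {T1,T5} -> 2 thread(s)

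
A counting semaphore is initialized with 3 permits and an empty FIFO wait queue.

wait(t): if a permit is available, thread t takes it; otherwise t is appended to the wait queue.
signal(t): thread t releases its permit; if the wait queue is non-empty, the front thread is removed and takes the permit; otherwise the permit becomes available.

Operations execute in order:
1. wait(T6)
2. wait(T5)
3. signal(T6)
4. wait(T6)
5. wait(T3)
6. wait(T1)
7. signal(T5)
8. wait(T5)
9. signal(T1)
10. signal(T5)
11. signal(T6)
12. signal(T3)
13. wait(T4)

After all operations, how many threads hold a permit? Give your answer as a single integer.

Answer: 1

Derivation:
Step 1: wait(T6) -> count=2 queue=[] holders={T6}
Step 2: wait(T5) -> count=1 queue=[] holders={T5,T6}
Step 3: signal(T6) -> count=2 queue=[] holders={T5}
Step 4: wait(T6) -> count=1 queue=[] holders={T5,T6}
Step 5: wait(T3) -> count=0 queue=[] holders={T3,T5,T6}
Step 6: wait(T1) -> count=0 queue=[T1] holders={T3,T5,T6}
Step 7: signal(T5) -> count=0 queue=[] holders={T1,T3,T6}
Step 8: wait(T5) -> count=0 queue=[T5] holders={T1,T3,T6}
Step 9: signal(T1) -> count=0 queue=[] holders={T3,T5,T6}
Step 10: signal(T5) -> count=1 queue=[] holders={T3,T6}
Step 11: signal(T6) -> count=2 queue=[] holders={T3}
Step 12: signal(T3) -> count=3 queue=[] holders={none}
Step 13: wait(T4) -> count=2 queue=[] holders={T4}
Final holders: {T4} -> 1 thread(s)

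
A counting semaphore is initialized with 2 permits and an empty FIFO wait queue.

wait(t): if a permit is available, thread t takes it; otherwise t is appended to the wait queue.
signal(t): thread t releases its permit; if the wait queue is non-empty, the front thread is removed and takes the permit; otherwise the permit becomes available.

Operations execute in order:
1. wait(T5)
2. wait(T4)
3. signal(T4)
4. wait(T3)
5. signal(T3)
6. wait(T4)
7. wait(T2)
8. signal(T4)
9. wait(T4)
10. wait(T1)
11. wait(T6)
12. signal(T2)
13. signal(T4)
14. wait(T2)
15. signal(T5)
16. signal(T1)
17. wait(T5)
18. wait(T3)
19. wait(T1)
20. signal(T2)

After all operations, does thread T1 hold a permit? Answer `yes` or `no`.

Step 1: wait(T5) -> count=1 queue=[] holders={T5}
Step 2: wait(T4) -> count=0 queue=[] holders={T4,T5}
Step 3: signal(T4) -> count=1 queue=[] holders={T5}
Step 4: wait(T3) -> count=0 queue=[] holders={T3,T5}
Step 5: signal(T3) -> count=1 queue=[] holders={T5}
Step 6: wait(T4) -> count=0 queue=[] holders={T4,T5}
Step 7: wait(T2) -> count=0 queue=[T2] holders={T4,T5}
Step 8: signal(T4) -> count=0 queue=[] holders={T2,T5}
Step 9: wait(T4) -> count=0 queue=[T4] holders={T2,T5}
Step 10: wait(T1) -> count=0 queue=[T4,T1] holders={T2,T5}
Step 11: wait(T6) -> count=0 queue=[T4,T1,T6] holders={T2,T5}
Step 12: signal(T2) -> count=0 queue=[T1,T6] holders={T4,T5}
Step 13: signal(T4) -> count=0 queue=[T6] holders={T1,T5}
Step 14: wait(T2) -> count=0 queue=[T6,T2] holders={T1,T5}
Step 15: signal(T5) -> count=0 queue=[T2] holders={T1,T6}
Step 16: signal(T1) -> count=0 queue=[] holders={T2,T6}
Step 17: wait(T5) -> count=0 queue=[T5] holders={T2,T6}
Step 18: wait(T3) -> count=0 queue=[T5,T3] holders={T2,T6}
Step 19: wait(T1) -> count=0 queue=[T5,T3,T1] holders={T2,T6}
Step 20: signal(T2) -> count=0 queue=[T3,T1] holders={T5,T6}
Final holders: {T5,T6} -> T1 not in holders

Answer: no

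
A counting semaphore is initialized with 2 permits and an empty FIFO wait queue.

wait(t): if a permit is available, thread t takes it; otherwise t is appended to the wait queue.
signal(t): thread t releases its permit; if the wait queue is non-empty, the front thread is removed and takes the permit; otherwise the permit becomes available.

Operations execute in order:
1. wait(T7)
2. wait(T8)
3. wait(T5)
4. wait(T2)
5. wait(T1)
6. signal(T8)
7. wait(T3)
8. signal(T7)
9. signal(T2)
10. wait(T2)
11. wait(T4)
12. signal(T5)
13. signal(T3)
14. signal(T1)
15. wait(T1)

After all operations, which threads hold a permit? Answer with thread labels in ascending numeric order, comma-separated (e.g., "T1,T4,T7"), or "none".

Step 1: wait(T7) -> count=1 queue=[] holders={T7}
Step 2: wait(T8) -> count=0 queue=[] holders={T7,T8}
Step 3: wait(T5) -> count=0 queue=[T5] holders={T7,T8}
Step 4: wait(T2) -> count=0 queue=[T5,T2] holders={T7,T8}
Step 5: wait(T1) -> count=0 queue=[T5,T2,T1] holders={T7,T8}
Step 6: signal(T8) -> count=0 queue=[T2,T1] holders={T5,T7}
Step 7: wait(T3) -> count=0 queue=[T2,T1,T3] holders={T5,T7}
Step 8: signal(T7) -> count=0 queue=[T1,T3] holders={T2,T5}
Step 9: signal(T2) -> count=0 queue=[T3] holders={T1,T5}
Step 10: wait(T2) -> count=0 queue=[T3,T2] holders={T1,T5}
Step 11: wait(T4) -> count=0 queue=[T3,T2,T4] holders={T1,T5}
Step 12: signal(T5) -> count=0 queue=[T2,T4] holders={T1,T3}
Step 13: signal(T3) -> count=0 queue=[T4] holders={T1,T2}
Step 14: signal(T1) -> count=0 queue=[] holders={T2,T4}
Step 15: wait(T1) -> count=0 queue=[T1] holders={T2,T4}
Final holders: T2,T4

Answer: T2,T4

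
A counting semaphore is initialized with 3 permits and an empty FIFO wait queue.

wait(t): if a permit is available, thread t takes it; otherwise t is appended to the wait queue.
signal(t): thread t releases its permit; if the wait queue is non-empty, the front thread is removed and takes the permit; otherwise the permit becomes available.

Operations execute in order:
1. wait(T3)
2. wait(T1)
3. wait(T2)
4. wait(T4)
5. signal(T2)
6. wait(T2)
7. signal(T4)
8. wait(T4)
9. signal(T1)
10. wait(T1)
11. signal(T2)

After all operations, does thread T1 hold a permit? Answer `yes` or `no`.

Answer: yes

Derivation:
Step 1: wait(T3) -> count=2 queue=[] holders={T3}
Step 2: wait(T1) -> count=1 queue=[] holders={T1,T3}
Step 3: wait(T2) -> count=0 queue=[] holders={T1,T2,T3}
Step 4: wait(T4) -> count=0 queue=[T4] holders={T1,T2,T3}
Step 5: signal(T2) -> count=0 queue=[] holders={T1,T3,T4}
Step 6: wait(T2) -> count=0 queue=[T2] holders={T1,T3,T4}
Step 7: signal(T4) -> count=0 queue=[] holders={T1,T2,T3}
Step 8: wait(T4) -> count=0 queue=[T4] holders={T1,T2,T3}
Step 9: signal(T1) -> count=0 queue=[] holders={T2,T3,T4}
Step 10: wait(T1) -> count=0 queue=[T1] holders={T2,T3,T4}
Step 11: signal(T2) -> count=0 queue=[] holders={T1,T3,T4}
Final holders: {T1,T3,T4} -> T1 in holders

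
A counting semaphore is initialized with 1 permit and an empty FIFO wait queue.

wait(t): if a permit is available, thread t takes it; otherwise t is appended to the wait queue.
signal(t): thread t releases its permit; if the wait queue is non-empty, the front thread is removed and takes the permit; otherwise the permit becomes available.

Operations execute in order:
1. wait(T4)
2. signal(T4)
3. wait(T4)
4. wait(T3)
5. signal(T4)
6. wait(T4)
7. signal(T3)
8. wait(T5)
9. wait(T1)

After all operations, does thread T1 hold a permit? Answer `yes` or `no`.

Answer: no

Derivation:
Step 1: wait(T4) -> count=0 queue=[] holders={T4}
Step 2: signal(T4) -> count=1 queue=[] holders={none}
Step 3: wait(T4) -> count=0 queue=[] holders={T4}
Step 4: wait(T3) -> count=0 queue=[T3] holders={T4}
Step 5: signal(T4) -> count=0 queue=[] holders={T3}
Step 6: wait(T4) -> count=0 queue=[T4] holders={T3}
Step 7: signal(T3) -> count=0 queue=[] holders={T4}
Step 8: wait(T5) -> count=0 queue=[T5] holders={T4}
Step 9: wait(T1) -> count=0 queue=[T5,T1] holders={T4}
Final holders: {T4} -> T1 not in holders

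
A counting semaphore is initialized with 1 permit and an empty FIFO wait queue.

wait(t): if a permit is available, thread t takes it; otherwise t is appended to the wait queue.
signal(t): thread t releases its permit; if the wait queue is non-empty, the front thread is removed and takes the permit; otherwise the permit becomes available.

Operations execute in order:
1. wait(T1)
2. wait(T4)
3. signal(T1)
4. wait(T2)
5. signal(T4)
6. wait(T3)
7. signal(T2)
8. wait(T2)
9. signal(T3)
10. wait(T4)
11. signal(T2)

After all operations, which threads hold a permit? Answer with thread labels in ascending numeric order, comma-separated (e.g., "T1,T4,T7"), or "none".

Answer: T4

Derivation:
Step 1: wait(T1) -> count=0 queue=[] holders={T1}
Step 2: wait(T4) -> count=0 queue=[T4] holders={T1}
Step 3: signal(T1) -> count=0 queue=[] holders={T4}
Step 4: wait(T2) -> count=0 queue=[T2] holders={T4}
Step 5: signal(T4) -> count=0 queue=[] holders={T2}
Step 6: wait(T3) -> count=0 queue=[T3] holders={T2}
Step 7: signal(T2) -> count=0 queue=[] holders={T3}
Step 8: wait(T2) -> count=0 queue=[T2] holders={T3}
Step 9: signal(T3) -> count=0 queue=[] holders={T2}
Step 10: wait(T4) -> count=0 queue=[T4] holders={T2}
Step 11: signal(T2) -> count=0 queue=[] holders={T4}
Final holders: T4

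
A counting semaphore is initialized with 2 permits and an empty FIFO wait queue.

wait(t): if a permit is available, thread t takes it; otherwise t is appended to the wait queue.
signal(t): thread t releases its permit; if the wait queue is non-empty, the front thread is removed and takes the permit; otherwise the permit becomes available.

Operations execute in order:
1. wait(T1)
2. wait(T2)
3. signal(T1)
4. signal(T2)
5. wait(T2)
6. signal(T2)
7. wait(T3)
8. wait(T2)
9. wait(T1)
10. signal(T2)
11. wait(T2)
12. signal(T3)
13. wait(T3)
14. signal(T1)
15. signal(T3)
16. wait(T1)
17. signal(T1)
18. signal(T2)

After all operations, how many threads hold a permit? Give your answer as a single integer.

Answer: 0

Derivation:
Step 1: wait(T1) -> count=1 queue=[] holders={T1}
Step 2: wait(T2) -> count=0 queue=[] holders={T1,T2}
Step 3: signal(T1) -> count=1 queue=[] holders={T2}
Step 4: signal(T2) -> count=2 queue=[] holders={none}
Step 5: wait(T2) -> count=1 queue=[] holders={T2}
Step 6: signal(T2) -> count=2 queue=[] holders={none}
Step 7: wait(T3) -> count=1 queue=[] holders={T3}
Step 8: wait(T2) -> count=0 queue=[] holders={T2,T3}
Step 9: wait(T1) -> count=0 queue=[T1] holders={T2,T3}
Step 10: signal(T2) -> count=0 queue=[] holders={T1,T3}
Step 11: wait(T2) -> count=0 queue=[T2] holders={T1,T3}
Step 12: signal(T3) -> count=0 queue=[] holders={T1,T2}
Step 13: wait(T3) -> count=0 queue=[T3] holders={T1,T2}
Step 14: signal(T1) -> count=0 queue=[] holders={T2,T3}
Step 15: signal(T3) -> count=1 queue=[] holders={T2}
Step 16: wait(T1) -> count=0 queue=[] holders={T1,T2}
Step 17: signal(T1) -> count=1 queue=[] holders={T2}
Step 18: signal(T2) -> count=2 queue=[] holders={none}
Final holders: {none} -> 0 thread(s)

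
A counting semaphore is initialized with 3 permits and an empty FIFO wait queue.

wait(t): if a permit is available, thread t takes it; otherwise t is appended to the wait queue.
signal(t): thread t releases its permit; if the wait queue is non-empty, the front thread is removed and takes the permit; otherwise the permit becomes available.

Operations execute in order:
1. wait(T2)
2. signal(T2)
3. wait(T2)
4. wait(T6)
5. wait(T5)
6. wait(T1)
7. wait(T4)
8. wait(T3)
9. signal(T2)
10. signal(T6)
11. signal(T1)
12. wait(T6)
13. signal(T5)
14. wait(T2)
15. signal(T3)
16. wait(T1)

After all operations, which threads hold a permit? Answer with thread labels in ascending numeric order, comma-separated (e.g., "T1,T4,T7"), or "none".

Answer: T2,T4,T6

Derivation:
Step 1: wait(T2) -> count=2 queue=[] holders={T2}
Step 2: signal(T2) -> count=3 queue=[] holders={none}
Step 3: wait(T2) -> count=2 queue=[] holders={T2}
Step 4: wait(T6) -> count=1 queue=[] holders={T2,T6}
Step 5: wait(T5) -> count=0 queue=[] holders={T2,T5,T6}
Step 6: wait(T1) -> count=0 queue=[T1] holders={T2,T5,T6}
Step 7: wait(T4) -> count=0 queue=[T1,T4] holders={T2,T5,T6}
Step 8: wait(T3) -> count=0 queue=[T1,T4,T3] holders={T2,T5,T6}
Step 9: signal(T2) -> count=0 queue=[T4,T3] holders={T1,T5,T6}
Step 10: signal(T6) -> count=0 queue=[T3] holders={T1,T4,T5}
Step 11: signal(T1) -> count=0 queue=[] holders={T3,T4,T5}
Step 12: wait(T6) -> count=0 queue=[T6] holders={T3,T4,T5}
Step 13: signal(T5) -> count=0 queue=[] holders={T3,T4,T6}
Step 14: wait(T2) -> count=0 queue=[T2] holders={T3,T4,T6}
Step 15: signal(T3) -> count=0 queue=[] holders={T2,T4,T6}
Step 16: wait(T1) -> count=0 queue=[T1] holders={T2,T4,T6}
Final holders: T2,T4,T6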